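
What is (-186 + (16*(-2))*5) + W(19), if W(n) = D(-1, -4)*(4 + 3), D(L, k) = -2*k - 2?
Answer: -304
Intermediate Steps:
D(L, k) = -2 - 2*k
W(n) = 42 (W(n) = (-2 - 2*(-4))*(4 + 3) = (-2 + 8)*7 = 6*7 = 42)
(-186 + (16*(-2))*5) + W(19) = (-186 + (16*(-2))*5) + 42 = (-186 - 32*5) + 42 = (-186 - 160) + 42 = -346 + 42 = -304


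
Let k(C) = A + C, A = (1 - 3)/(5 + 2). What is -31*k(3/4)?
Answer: -403/28 ≈ -14.393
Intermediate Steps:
A = -2/7 ≈ -0.28571
k(C) = -2/7 + C
-31*k(3/4) = -31*(-2/7 + 3/4) = -31*13/28 = -403/28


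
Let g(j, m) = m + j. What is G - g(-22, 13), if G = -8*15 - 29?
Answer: -140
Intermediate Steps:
G = -149 (G = -120 - 29 = -149)
g(j, m) = j + m
G - g(-22, 13) = -149 - (-22 + 13) = -149 - 1*(-9) = -149 + 9 = -140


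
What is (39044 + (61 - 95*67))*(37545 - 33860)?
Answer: 120646900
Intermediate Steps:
(39044 + (61 - 95*67))*(37545 - 33860) = (39044 + (61 - 6365))*3685 = (39044 - 6304)*3685 = 32740*3685 = 120646900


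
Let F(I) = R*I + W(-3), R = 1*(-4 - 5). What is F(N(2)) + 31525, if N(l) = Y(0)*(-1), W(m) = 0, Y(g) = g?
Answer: 31525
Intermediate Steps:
R = -9 (R = 1*(-9) = -9)
N(l) = 0 (N(l) = 0*(-1) = 0)
F(I) = -9*I (F(I) = -9*I + 0 = -9*I)
F(N(2)) + 31525 = -9*0 + 31525 = 0 + 31525 = 31525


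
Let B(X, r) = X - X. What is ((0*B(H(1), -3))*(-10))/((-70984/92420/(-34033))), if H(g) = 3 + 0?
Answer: 0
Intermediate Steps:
H(g) = 3
B(X, r) = 0
((0*B(H(1), -3))*(-10))/((-70984/92420/(-34033))) = ((0*0)*(-10))/((-70984/92420/(-34033))) = (0*(-10))/((-70984*1/92420*(-1/34033))) = 0/((-17746/23105*(-1/34033))) = 0/(17746/786332465) = 0*(786332465/17746) = 0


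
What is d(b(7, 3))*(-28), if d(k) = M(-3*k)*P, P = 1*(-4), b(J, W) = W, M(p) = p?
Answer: -1008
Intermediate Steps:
P = -4
d(k) = 12*k (d(k) = -3*k*(-4) = 12*k)
d(b(7, 3))*(-28) = (12*3)*(-28) = 36*(-28) = -1008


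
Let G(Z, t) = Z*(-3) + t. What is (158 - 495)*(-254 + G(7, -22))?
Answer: 100089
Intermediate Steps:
G(Z, t) = t - 3*Z (G(Z, t) = -3*Z + t = t - 3*Z)
(158 - 495)*(-254 + G(7, -22)) = (158 - 495)*(-254 + (-22 - 3*7)) = -337*(-254 + (-22 - 21)) = -337*(-254 - 43) = -337*(-297) = 100089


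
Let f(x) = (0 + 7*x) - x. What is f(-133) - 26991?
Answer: -27789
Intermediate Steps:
f(x) = 6*x (f(x) = 7*x - x = 6*x)
f(-133) - 26991 = 6*(-133) - 26991 = -798 - 26991 = -27789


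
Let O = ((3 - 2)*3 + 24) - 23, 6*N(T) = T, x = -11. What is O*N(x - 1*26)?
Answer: -74/3 ≈ -24.667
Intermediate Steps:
N(T) = T/6
O = 4 (O = (1*3 + 24) - 23 = (3 + 24) - 23 = 27 - 23 = 4)
O*N(x - 1*26) = 4*((-11 - 1*26)/6) = 4*((-11 - 26)/6) = 4*((1/6)*(-37)) = 4*(-37/6) = -74/3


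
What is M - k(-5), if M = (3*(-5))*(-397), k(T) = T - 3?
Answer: 5963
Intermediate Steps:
k(T) = -3 + T
M = 5955 (M = -15*(-397) = 5955)
M - k(-5) = 5955 - (-3 - 5) = 5955 - 1*(-8) = 5955 + 8 = 5963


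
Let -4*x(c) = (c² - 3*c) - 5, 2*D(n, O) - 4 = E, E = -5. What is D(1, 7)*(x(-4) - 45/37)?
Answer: 1031/296 ≈ 3.4831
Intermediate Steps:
D(n, O) = -½ (D(n, O) = 2 + (½)*(-5) = 2 - 5/2 = -½)
x(c) = 5/4 - c²/4 + 3*c/4 (x(c) = -((c² - 3*c) - 5)/4 = -(-5 + c² - 3*c)/4 = 5/4 - c²/4 + 3*c/4)
D(1, 7)*(x(-4) - 45/37) = -((5/4 - ¼*(-4)² + (¾)*(-4)) - 45/37)/2 = -((5/4 - ¼*16 - 3) - 45*1/37)/2 = -((5/4 - 4 - 3) - 45/37)/2 = -(-23/4 - 45/37)/2 = -½*(-1031/148) = 1031/296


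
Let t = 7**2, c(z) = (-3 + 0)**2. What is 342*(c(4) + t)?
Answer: 19836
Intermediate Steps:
c(z) = 9 (c(z) = (-3)**2 = 9)
t = 49
342*(c(4) + t) = 342*(9 + 49) = 342*58 = 19836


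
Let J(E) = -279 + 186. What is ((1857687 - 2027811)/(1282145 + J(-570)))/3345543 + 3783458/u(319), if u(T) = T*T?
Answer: 1352321421208829977/36372435029129133 ≈ 37.180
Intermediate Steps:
u(T) = T²
J(E) = -93
((1857687 - 2027811)/(1282145 + J(-570)))/3345543 + 3783458/u(319) = ((1857687 - 2027811)/(1282145 - 93))/3345543 + 3783458/(319²) = -170124/1282052*(1/3345543) + 3783458/101761 = -170124*1/1282052*(1/3345543) + 3783458*(1/101761) = -42531/320513*1/3345543 + 3783458/101761 = -14177/357430007853 + 3783458/101761 = 1352321421208829977/36372435029129133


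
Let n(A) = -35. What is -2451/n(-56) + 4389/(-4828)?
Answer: 11679813/168980 ≈ 69.120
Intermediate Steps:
-2451/n(-56) + 4389/(-4828) = -2451/(-35) + 4389/(-4828) = -2451*(-1/35) + 4389*(-1/4828) = 2451/35 - 4389/4828 = 11679813/168980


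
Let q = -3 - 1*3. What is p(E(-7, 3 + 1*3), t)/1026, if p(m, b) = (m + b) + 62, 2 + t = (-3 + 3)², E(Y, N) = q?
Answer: 1/19 ≈ 0.052632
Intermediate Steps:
q = -6 (q = -3 - 3 = -6)
E(Y, N) = -6
t = -2 (t = -2 + (-3 + 3)² = -2 + 0² = -2 + 0 = -2)
p(m, b) = 62 + b + m (p(m, b) = (b + m) + 62 = 62 + b + m)
p(E(-7, 3 + 1*3), t)/1026 = (62 - 2 - 6)/1026 = 54*(1/1026) = 1/19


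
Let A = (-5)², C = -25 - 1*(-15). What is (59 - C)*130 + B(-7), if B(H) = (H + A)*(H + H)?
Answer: 8718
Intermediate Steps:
C = -10 (C = -25 + 15 = -10)
A = 25
B(H) = 2*H*(25 + H) (B(H) = (H + 25)*(H + H) = (25 + H)*(2*H) = 2*H*(25 + H))
(59 - C)*130 + B(-7) = (59 - 1*(-10))*130 + 2*(-7)*(25 - 7) = (59 + 10)*130 + 2*(-7)*18 = 69*130 - 252 = 8970 - 252 = 8718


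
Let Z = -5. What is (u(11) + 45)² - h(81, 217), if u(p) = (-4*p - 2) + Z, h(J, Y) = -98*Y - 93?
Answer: 21395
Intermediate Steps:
h(J, Y) = -93 - 98*Y
u(p) = -7 - 4*p (u(p) = (-4*p - 2) - 5 = (-2 - 4*p) - 5 = -7 - 4*p)
(u(11) + 45)² - h(81, 217) = ((-7 - 4*11) + 45)² - (-93 - 98*217) = ((-7 - 44) + 45)² - (-93 - 21266) = (-51 + 45)² - 1*(-21359) = (-6)² + 21359 = 36 + 21359 = 21395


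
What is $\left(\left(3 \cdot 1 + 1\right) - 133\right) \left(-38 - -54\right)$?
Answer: $-2064$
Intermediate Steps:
$\left(\left(3 \cdot 1 + 1\right) - 133\right) \left(-38 - -54\right) = \left(\left(3 + 1\right) - 133\right) \left(-38 + 54\right) = \left(4 - 133\right) 16 = \left(-129\right) 16 = -2064$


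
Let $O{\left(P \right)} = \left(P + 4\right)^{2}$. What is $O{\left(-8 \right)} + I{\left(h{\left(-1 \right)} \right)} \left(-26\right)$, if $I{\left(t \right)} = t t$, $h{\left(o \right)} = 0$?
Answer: $16$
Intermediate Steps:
$O{\left(P \right)} = \left(4 + P\right)^{2}$
$I{\left(t \right)} = t^{2}$
$O{\left(-8 \right)} + I{\left(h{\left(-1 \right)} \right)} \left(-26\right) = \left(4 - 8\right)^{2} + 0^{2} \left(-26\right) = \left(-4\right)^{2} + 0 \left(-26\right) = 16 + 0 = 16$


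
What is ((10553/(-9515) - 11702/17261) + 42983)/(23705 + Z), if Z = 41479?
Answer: 6800738239/10313792720 ≈ 0.65938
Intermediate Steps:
((10553/(-9515) - 11702/17261) + 42983)/(23705 + Z) = ((10553/(-9515) - 11702/17261) + 42983)/(23705 + 41479) = ((10553*(-1/9515) - 11702*1/17261) + 42983)/65184 = ((-61/55 - 11702/17261) + 42983)*(1/65184) = (-1696531/949355 + 42983)*(1/65184) = (40804429434/949355)*(1/65184) = 6800738239/10313792720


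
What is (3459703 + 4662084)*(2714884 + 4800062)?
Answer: 61034790728502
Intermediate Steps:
(3459703 + 4662084)*(2714884 + 4800062) = 8121787*7514946 = 61034790728502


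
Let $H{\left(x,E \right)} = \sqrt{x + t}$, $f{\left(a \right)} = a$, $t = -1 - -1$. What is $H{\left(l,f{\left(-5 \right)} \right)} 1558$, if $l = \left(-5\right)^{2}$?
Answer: $7790$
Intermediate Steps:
$l = 25$
$t = 0$ ($t = -1 + 1 = 0$)
$H{\left(x,E \right)} = \sqrt{x}$ ($H{\left(x,E \right)} = \sqrt{x + 0} = \sqrt{x}$)
$H{\left(l,f{\left(-5 \right)} \right)} 1558 = \sqrt{25} \cdot 1558 = 5 \cdot 1558 = 7790$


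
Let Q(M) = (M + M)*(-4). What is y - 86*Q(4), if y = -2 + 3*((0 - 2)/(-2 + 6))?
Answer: 5497/2 ≈ 2748.5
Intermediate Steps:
Q(M) = -8*M (Q(M) = (2*M)*(-4) = -8*M)
y = -7/2 (y = -2 + 3*(-2/4) = -2 + 3*(-2*¼) = -2 + 3*(-½) = -2 - 3/2 = -7/2 ≈ -3.5000)
y - 86*Q(4) = -7/2 - (-688)*4 = -7/2 - 86*(-32) = -7/2 + 2752 = 5497/2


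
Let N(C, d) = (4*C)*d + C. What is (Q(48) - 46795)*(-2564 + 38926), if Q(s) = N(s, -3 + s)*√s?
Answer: -1701559790 + 1263652224*√3 ≈ 4.8715e+8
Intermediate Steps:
N(C, d) = C + 4*C*d (N(C, d) = 4*C*d + C = C + 4*C*d)
Q(s) = s^(3/2)*(-11 + 4*s) (Q(s) = (s*(1 + 4*(-3 + s)))*√s = (s*(1 + (-12 + 4*s)))*√s = (s*(-11 + 4*s))*√s = s^(3/2)*(-11 + 4*s))
(Q(48) - 46795)*(-2564 + 38926) = (48^(3/2)*(-11 + 4*48) - 46795)*(-2564 + 38926) = ((192*√3)*(-11 + 192) - 46795)*36362 = ((192*√3)*181 - 46795)*36362 = (34752*√3 - 46795)*36362 = (-46795 + 34752*√3)*36362 = -1701559790 + 1263652224*√3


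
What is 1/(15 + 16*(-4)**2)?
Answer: 1/271 ≈ 0.0036900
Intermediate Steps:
1/(15 + 16*(-4)**2) = 1/(15 + 16*16) = 1/(15 + 256) = 1/271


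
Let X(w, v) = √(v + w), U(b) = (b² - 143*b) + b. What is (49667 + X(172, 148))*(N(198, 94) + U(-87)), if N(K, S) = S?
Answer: 994184339 + 160136*√5 ≈ 9.9454e+8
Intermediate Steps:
U(b) = b² - 142*b
(49667 + X(172, 148))*(N(198, 94) + U(-87)) = (49667 + √(148 + 172))*(94 - 87*(-142 - 87)) = (49667 + √320)*(94 - 87*(-229)) = (49667 + 8*√5)*(94 + 19923) = (49667 + 8*√5)*20017 = 994184339 + 160136*√5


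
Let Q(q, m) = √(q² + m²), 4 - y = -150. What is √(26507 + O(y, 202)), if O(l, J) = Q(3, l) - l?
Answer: √(26353 + 5*√949) ≈ 162.81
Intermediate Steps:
y = 154 (y = 4 - 1*(-150) = 4 + 150 = 154)
Q(q, m) = √(m² + q²)
O(l, J) = √(9 + l²) - l (O(l, J) = √(l² + 3²) - l = √(l² + 9) - l = √(9 + l²) - l)
√(26507 + O(y, 202)) = √(26507 + (√(9 + 154²) - 1*154)) = √(26507 + (√(9 + 23716) - 154)) = √(26507 + (√23725 - 154)) = √(26507 + (5*√949 - 154)) = √(26507 + (-154 + 5*√949)) = √(26353 + 5*√949)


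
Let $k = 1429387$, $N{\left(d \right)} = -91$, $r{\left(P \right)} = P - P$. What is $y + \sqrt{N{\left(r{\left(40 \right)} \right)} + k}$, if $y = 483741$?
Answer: $483741 + 4 \sqrt{89331} \approx 4.8494 \cdot 10^{5}$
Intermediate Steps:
$r{\left(P \right)} = 0$
$y + \sqrt{N{\left(r{\left(40 \right)} \right)} + k} = 483741 + \sqrt{-91 + 1429387} = 483741 + \sqrt{1429296} = 483741 + 4 \sqrt{89331}$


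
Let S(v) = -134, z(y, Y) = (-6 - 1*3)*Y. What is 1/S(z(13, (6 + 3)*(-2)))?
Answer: -1/134 ≈ -0.0074627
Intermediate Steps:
z(y, Y) = -9*Y (z(y, Y) = (-6 - 3)*Y = -9*Y)
1/S(z(13, (6 + 3)*(-2))) = 1/(-134) = -1/134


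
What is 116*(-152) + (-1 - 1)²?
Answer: -17628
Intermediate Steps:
116*(-152) + (-1 - 1)² = -17632 + (-2)² = -17632 + 4 = -17628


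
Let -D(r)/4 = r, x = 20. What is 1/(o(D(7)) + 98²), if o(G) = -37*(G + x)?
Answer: 1/9900 ≈ 0.00010101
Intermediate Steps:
D(r) = -4*r
o(G) = -740 - 37*G (o(G) = -37*(G + 20) = -37*(20 + G) = -740 - 37*G)
1/(o(D(7)) + 98²) = 1/((-740 - (-148)*7) + 98²) = 1/((-740 - 37*(-28)) + 9604) = 1/((-740 + 1036) + 9604) = 1/(296 + 9604) = 1/9900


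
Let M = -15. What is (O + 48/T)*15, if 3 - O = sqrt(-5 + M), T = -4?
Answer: -135 - 30*I*sqrt(5) ≈ -135.0 - 67.082*I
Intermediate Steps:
O = 3 - 2*I*sqrt(5) (O = 3 - sqrt(-5 - 15) = 3 - sqrt(-20) = 3 - 2*I*sqrt(5) ≈ 3.0 - 4.4721*I)
(O + 48/T)*15 = ((3 - 2*I*sqrt(5)) + 48/(-4))*15 = ((3 - 2*I*sqrt(5)) + 48*(-1/4))*15 = ((3 - 2*I*sqrt(5)) - 12)*15 = (-9 - 2*I*sqrt(5))*15 = -135 - 30*I*sqrt(5)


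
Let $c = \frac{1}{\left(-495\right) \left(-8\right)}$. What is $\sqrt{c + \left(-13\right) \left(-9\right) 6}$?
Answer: $\frac{\sqrt{305791310}}{660} \approx 26.495$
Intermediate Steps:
$c = \frac{1}{3960} \approx 0.00025253$
$\sqrt{c + \left(-13\right) \left(-9\right) 6} = \sqrt{\frac{1}{3960} + \left(-13\right) \left(-9\right) 6} = \sqrt{\frac{1}{3960} + 117 \cdot 6} = \sqrt{\frac{1}{3960} + 702} = \sqrt{\frac{2779921}{3960}} = \frac{\sqrt{305791310}}{660}$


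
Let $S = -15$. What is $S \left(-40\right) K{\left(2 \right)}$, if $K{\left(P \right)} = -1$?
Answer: $-600$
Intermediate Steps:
$S \left(-40\right) K{\left(2 \right)} = \left(-15\right) \left(-40\right) \left(-1\right) = 600 \left(-1\right) = -600$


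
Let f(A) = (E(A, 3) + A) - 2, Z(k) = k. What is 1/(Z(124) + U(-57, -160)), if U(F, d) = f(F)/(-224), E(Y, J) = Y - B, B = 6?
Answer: 112/13949 ≈ 0.0080293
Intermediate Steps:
E(Y, J) = -6 + Y (E(Y, J) = Y - 1*6 = Y - 6 = -6 + Y)
f(A) = -8 + 2*A (f(A) = ((-6 + A) + A) - 2 = (-6 + 2*A) - 2 = -8 + 2*A)
U(F, d) = 1/28 - F/112 (U(F, d) = (-8 + 2*F)/(-224) = (-8 + 2*F)*(-1/224) = 1/28 - F/112)
1/(Z(124) + U(-57, -160)) = 1/(124 + (1/28 - 1/112*(-57))) = 1/(124 + (1/28 + 57/112)) = 1/(124 + 61/112) = 1/(13949/112) = 112/13949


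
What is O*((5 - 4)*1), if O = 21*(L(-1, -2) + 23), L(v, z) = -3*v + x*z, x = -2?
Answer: 630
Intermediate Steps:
L(v, z) = -3*v - 2*z
O = 630 (O = 21*((-3*(-1) - 2*(-2)) + 23) = 21*((3 + 4) + 23) = 21*(7 + 23) = 21*30 = 630)
O*((5 - 4)*1) = 630*((5 - 4)*1) = 630*(1*1) = 630*1 = 630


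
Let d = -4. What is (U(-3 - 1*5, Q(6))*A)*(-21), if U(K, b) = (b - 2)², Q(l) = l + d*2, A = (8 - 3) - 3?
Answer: -672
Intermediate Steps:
A = 2 (A = 5 - 3 = 2)
Q(l) = -8 + l (Q(l) = l - 4*2 = l - 8 = -8 + l)
U(K, b) = (-2 + b)²
(U(-3 - 1*5, Q(6))*A)*(-21) = ((-2 + (-8 + 6))²*2)*(-21) = ((-2 - 2)²*2)*(-21) = ((-4)²*2)*(-21) = (16*2)*(-21) = 32*(-21) = -672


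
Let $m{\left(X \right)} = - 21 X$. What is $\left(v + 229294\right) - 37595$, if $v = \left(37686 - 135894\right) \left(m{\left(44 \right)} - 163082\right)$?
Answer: $16106892947$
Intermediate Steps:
$v = 16106701248$ ($v = \left(37686 - 135894\right) \left(\left(-21\right) 44 - 163082\right) = - 98208 \left(-924 - 163082\right) = \left(-98208\right) \left(-164006\right) = 16106701248$)
$\left(v + 229294\right) - 37595 = \left(16106701248 + 229294\right) - 37595 = 16106930542 - 37595 = 16106892947$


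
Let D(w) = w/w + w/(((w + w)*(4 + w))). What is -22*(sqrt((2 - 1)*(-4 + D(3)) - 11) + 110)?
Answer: -2420 - 11*I*sqrt(2730)/7 ≈ -2420.0 - 82.106*I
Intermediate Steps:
D(w) = 1 + 1/(2*(4 + w)) (D(w) = 1 + w/(((2*w)*(4 + w))) = 1 + w/((2*w*(4 + w))) = 1 + w*(1/(2*w*(4 + w))) = 1 + 1/(2*(4 + w)))
-22*(sqrt((2 - 1)*(-4 + D(3)) - 11) + 110) = -22*(sqrt((2 - 1)*(-4 + (9/2 + 3)/(4 + 3)) - 11) + 110) = -22*(sqrt(1*(-4 + (15/2)/7) - 11) + 110) = -22*(sqrt(1*(-4 + (1/7)*(15/2)) - 11) + 110) = -22*(sqrt(1*(-4 + 15/14) - 11) + 110) = -22*(sqrt(1*(-41/14) - 11) + 110) = -22*(sqrt(-41/14 - 11) + 110) = -22*(sqrt(-195/14) + 110) = -22*(I*sqrt(2730)/14 + 110) = -22*(110 + I*sqrt(2730)/14) = -2420 - 11*I*sqrt(2730)/7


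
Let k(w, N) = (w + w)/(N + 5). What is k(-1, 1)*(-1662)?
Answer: 554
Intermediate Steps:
k(w, N) = 2*w/(5 + N) (k(w, N) = (2*w)/(5 + N) = 2*w/(5 + N))
k(-1, 1)*(-1662) = (2*(-1)/(5 + 1))*(-1662) = (2*(-1)/6)*(-1662) = (2*(-1)*(1/6))*(-1662) = -1/3*(-1662) = 554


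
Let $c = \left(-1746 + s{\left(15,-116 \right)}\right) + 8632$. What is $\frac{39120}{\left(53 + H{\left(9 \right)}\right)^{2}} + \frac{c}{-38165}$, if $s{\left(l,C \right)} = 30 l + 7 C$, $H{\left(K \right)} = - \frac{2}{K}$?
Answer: $\frac{4778488852}{344439125} \approx 13.873$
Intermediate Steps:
$s{\left(l,C \right)} = 7 C + 30 l$
$c = 6524$ ($c = \left(-1746 + \left(7 \left(-116\right) + 30 \cdot 15\right)\right) + 8632 = \left(-1746 + \left(-812 + 450\right)\right) + 8632 = \left(-1746 - 362\right) + 8632 = -2108 + 8632 = 6524$)
$\frac{39120}{\left(53 + H{\left(9 \right)}\right)^{2}} + \frac{c}{-38165} = \frac{39120}{\left(53 - \frac{2}{9}\right)^{2}} + \frac{6524}{-38165} = \frac{39120}{\left(53 - \frac{2}{9}\right)^{2}} + 6524 \left(- \frac{1}{38165}\right) = \frac{39120}{\left(53 - \frac{2}{9}\right)^{2}} - \frac{6524}{38165} = \frac{39120}{\left(\frac{475}{9}\right)^{2}} - \frac{6524}{38165} = \frac{39120}{\frac{225625}{81}} - \frac{6524}{38165} = 39120 \cdot \frac{81}{225625} - \frac{6524}{38165} = \frac{633744}{45125} - \frac{6524}{38165} = \frac{4778488852}{344439125}$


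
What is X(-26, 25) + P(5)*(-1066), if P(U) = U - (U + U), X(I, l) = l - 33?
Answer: 5322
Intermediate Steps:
X(I, l) = -33 + l
P(U) = -U (P(U) = U - 2*U = -U)
X(-26, 25) + P(5)*(-1066) = (-33 + 25) - 1*5*(-1066) = -8 - 5*(-1066) = -8 + 5330 = 5322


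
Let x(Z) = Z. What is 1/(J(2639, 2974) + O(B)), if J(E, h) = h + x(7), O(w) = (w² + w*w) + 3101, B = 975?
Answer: 1/1907332 ≈ 5.2429e-7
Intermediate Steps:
O(w) = 3101 + 2*w² (O(w) = (w² + w²) + 3101 = 2*w² + 3101 = 3101 + 2*w²)
J(E, h) = 7 + h (J(E, h) = h + 7 = 7 + h)
1/(J(2639, 2974) + O(B)) = 1/((7 + 2974) + (3101 + 2*975²)) = 1/(2981 + (3101 + 2*950625)) = 1/(2981 + (3101 + 1901250)) = 1/(2981 + 1904351) = 1/1907332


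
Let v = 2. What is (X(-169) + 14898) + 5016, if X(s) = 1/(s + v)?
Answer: 3325637/167 ≈ 19914.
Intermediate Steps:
X(s) = 1/(2 + s) (X(s) = 1/(s + 2) = 1/(2 + s))
(X(-169) + 14898) + 5016 = (1/(2 - 169) + 14898) + 5016 = (1/(-167) + 14898) + 5016 = (-1/167 + 14898) + 5016 = 2487965/167 + 5016 = 3325637/167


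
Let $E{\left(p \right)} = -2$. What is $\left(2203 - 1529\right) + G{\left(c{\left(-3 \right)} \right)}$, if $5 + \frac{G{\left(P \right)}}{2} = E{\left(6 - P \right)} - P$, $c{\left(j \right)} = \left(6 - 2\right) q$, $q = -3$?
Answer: $684$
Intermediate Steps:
$c{\left(j \right)} = -12$ ($c{\left(j \right)} = \left(6 - 2\right) \left(-3\right) = 4 \left(-3\right) = -12$)
$G{\left(P \right)} = -14 - 2 P$ ($G{\left(P \right)} = -10 + 2 \left(-2 - P\right) = -10 - \left(4 + 2 P\right) = -14 - 2 P$)
$\left(2203 - 1529\right) + G{\left(c{\left(-3 \right)} \right)} = \left(2203 - 1529\right) - -10 = 674 + \left(-14 + 24\right) = 674 + 10 = 684$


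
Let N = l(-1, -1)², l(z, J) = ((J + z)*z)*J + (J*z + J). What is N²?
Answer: 16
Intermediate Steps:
l(z, J) = J + J*z + J*z*(J + z) (l(z, J) = (z*(J + z))*J + (J + J*z) = J*z*(J + z) + (J + J*z) = J + J*z + J*z*(J + z))
N = 4 (N = (-(1 - 1 + (-1)² - 1*(-1)))² = (-(1 - 1 + 1 + 1))² = (-1*2)² = (-2)² = 4)
N² = 4² = 16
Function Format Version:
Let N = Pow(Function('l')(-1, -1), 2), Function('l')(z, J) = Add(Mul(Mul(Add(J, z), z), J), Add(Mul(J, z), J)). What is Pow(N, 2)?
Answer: 16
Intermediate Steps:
Function('l')(z, J) = Add(J, Mul(J, z), Mul(J, z, Add(J, z))) (Function('l')(z, J) = Add(Mul(Mul(z, Add(J, z)), J), Add(J, Mul(J, z))) = Add(Mul(J, z, Add(J, z)), Add(J, Mul(J, z))) = Add(J, Mul(J, z), Mul(J, z, Add(J, z))))
N = 4 (N = Pow(Mul(-1, Add(1, -1, Pow(-1, 2), Mul(-1, -1))), 2) = Pow(Mul(-1, Add(1, -1, 1, 1)), 2) = Pow(Mul(-1, 2), 2) = Pow(-2, 2) = 4)
Pow(N, 2) = Pow(4, 2) = 16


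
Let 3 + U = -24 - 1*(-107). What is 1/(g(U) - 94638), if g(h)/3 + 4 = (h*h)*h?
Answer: 1/1441350 ≈ 6.9379e-7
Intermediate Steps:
U = 80 (U = -3 + (-24 - 1*(-107)) = -3 + (-24 + 107) = -3 + 83 = 80)
g(h) = -12 + 3*h**3 (g(h) = -12 + 3*((h*h)*h) = -12 + 3*(h**2*h) = -12 + 3*h**3)
1/(g(U) - 94638) = 1/((-12 + 3*80**3) - 94638) = 1/((-12 + 3*512000) - 94638) = 1/((-12 + 1536000) - 94638) = 1/(1535988 - 94638) = 1/1441350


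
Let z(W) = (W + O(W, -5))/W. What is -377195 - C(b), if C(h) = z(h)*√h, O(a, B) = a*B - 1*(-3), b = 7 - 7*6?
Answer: -377195 + 143*I*√35/35 ≈ -3.772e+5 + 24.171*I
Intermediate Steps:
b = -35 (b = 7 - 42 = -35)
O(a, B) = 3 + B*a (O(a, B) = B*a + 3 = 3 + B*a)
z(W) = (3 - 4*W)/W (z(W) = (W + (3 - 5*W))/W = (3 - 4*W)/W)
C(h) = √h*(-4 + 3/h) (C(h) = (-4 + 3/h)*√h = √h*(-4 + 3/h))
-377195 - C(b) = -377195 - (3 - 4*(-35))/√(-35) = -377195 - (-I*√35/35)*(3 + 140) = -377195 - (-I*√35/35)*143 = -377195 - (-143)*I*√35/35 = -377195 + 143*I*√35/35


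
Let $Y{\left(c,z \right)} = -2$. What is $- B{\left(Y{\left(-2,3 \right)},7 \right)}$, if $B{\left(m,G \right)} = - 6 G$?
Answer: $42$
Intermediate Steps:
$- B{\left(Y{\left(-2,3 \right)},7 \right)} = - \left(-6\right) 7 = \left(-1\right) \left(-42\right) = 42$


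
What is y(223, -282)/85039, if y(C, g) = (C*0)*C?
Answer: 0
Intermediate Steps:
y(C, g) = 0 (y(C, g) = 0*C = 0)
y(223, -282)/85039 = 0/85039 = 0*(1/85039) = 0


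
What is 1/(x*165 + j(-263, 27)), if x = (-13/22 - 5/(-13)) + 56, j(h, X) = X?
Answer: 26/240057 ≈ 0.00010831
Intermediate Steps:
x = 15957/286 (x = (-13*1/22 - 5*(-1/13)) + 56 = (-13/22 + 5/13) + 56 = -59/286 + 56 = 15957/286 ≈ 55.794)
1/(x*165 + j(-263, 27)) = 1/((15957/286)*165 + 27) = 1/(239355/26 + 27) = 1/(240057/26) = 26/240057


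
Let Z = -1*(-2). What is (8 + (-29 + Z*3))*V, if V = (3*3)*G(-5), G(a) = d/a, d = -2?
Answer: -54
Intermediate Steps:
G(a) = -2/a
Z = 2
V = 18/5 (V = (3*3)*(-2/(-5)) = 9*(-2*(-⅕)) = 9*(⅖) = 18/5 ≈ 3.6000)
(8 + (-29 + Z*3))*V = (8 + (-29 + 2*3))*(18/5) = (8 + (-29 + 6))*(18/5) = (8 - 23)*(18/5) = -15*18/5 = -54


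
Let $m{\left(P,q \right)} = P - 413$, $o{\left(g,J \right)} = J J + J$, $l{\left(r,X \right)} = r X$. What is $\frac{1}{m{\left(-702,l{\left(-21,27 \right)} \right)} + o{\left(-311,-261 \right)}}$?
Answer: $\frac{1}{66745} \approx 1.4982 \cdot 10^{-5}$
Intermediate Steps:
$l{\left(r,X \right)} = X r$
$o{\left(g,J \right)} = J + J^{2}$ ($o{\left(g,J \right)} = J^{2} + J = J + J^{2}$)
$m{\left(P,q \right)} = -413 + P$
$\frac{1}{m{\left(-702,l{\left(-21,27 \right)} \right)} + o{\left(-311,-261 \right)}} = \frac{1}{\left(-413 - 702\right) - 261 \left(1 - 261\right)} = \frac{1}{-1115 - -67860} = \frac{1}{-1115 + 67860} = \frac{1}{66745}$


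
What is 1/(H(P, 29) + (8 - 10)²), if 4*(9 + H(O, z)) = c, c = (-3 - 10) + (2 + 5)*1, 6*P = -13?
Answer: -2/13 ≈ -0.15385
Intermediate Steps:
P = -13/6 (P = (⅙)*(-13) = -13/6 ≈ -2.1667)
c = -6 (c = -13 + 7*1 = -13 + 7 = -6)
H(O, z) = -21/2 (H(O, z) = -9 + (¼)*(-6) = -9 - 3/2 = -21/2)
1/(H(P, 29) + (8 - 10)²) = 1/(-21/2 + (8 - 10)²) = 1/(-21/2 + (-2)²) = 1/(-21/2 + 4) = 1/(-13/2) = -2/13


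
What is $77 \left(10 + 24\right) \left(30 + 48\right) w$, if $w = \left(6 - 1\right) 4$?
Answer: $4084080$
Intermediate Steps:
$w = 20$ ($w = 5 \cdot 4 = 20$)
$77 \left(10 + 24\right) \left(30 + 48\right) w = 77 \left(10 + 24\right) \left(30 + 48\right) 20 = 77 \cdot 34 \cdot 78 \cdot 20 = 77 \cdot 2652 \cdot 20 = 204204 \cdot 20 = 4084080$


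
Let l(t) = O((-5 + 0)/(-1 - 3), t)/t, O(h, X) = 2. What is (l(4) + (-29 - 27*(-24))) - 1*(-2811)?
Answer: 6861/2 ≈ 3430.5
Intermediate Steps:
l(t) = 2/t
(l(4) + (-29 - 27*(-24))) - 1*(-2811) = (2/4 + (-29 - 27*(-24))) - 1*(-2811) = (2*(¼) + (-29 + 648)) + 2811 = (½ + 619) + 2811 = 1239/2 + 2811 = 6861/2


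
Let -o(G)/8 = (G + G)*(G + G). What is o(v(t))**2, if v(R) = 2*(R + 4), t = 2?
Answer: 21233664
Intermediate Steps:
v(R) = 8 + 2*R (v(R) = 2*(4 + R) = 8 + 2*R)
o(G) = -32*G**2 (o(G) = -8*(G + G)*(G + G) = -8*2*G*2*G = -32*G**2)
o(v(t))**2 = (-32*(8 + 2*2)**2)**2 = (-32*(8 + 4)**2)**2 = (-32*12**2)**2 = (-32*144)**2 = (-4608)**2 = 21233664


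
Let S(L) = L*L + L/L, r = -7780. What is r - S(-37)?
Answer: -9150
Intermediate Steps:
S(L) = 1 + L² (S(L) = L² + 1 = 1 + L²)
r - S(-37) = -7780 - (1 + (-37)²) = -7780 - (1 + 1369) = -7780 - 1*1370 = -7780 - 1370 = -9150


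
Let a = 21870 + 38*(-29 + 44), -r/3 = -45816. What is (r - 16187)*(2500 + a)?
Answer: 3024249340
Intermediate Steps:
r = 137448 (r = -3*(-45816) = 137448)
a = 22440 (a = 21870 + 38*15 = 21870 + 570 = 22440)
(r - 16187)*(2500 + a) = (137448 - 16187)*(2500 + 22440) = 121261*24940 = 3024249340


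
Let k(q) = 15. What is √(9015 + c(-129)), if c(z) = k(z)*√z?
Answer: √(9015 + 15*I*√129) ≈ 94.952 + 0.8971*I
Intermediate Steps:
c(z) = 15*√z
√(9015 + c(-129)) = √(9015 + 15*√(-129)) = √(9015 + 15*(I*√129)) = √(9015 + 15*I*√129)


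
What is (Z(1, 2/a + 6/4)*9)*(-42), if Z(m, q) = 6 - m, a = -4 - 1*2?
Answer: -1890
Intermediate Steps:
a = -6 (a = -4 - 2 = -6)
(Z(1, 2/a + 6/4)*9)*(-42) = ((6 - 1*1)*9)*(-42) = ((6 - 1)*9)*(-42) = (5*9)*(-42) = 45*(-42) = -1890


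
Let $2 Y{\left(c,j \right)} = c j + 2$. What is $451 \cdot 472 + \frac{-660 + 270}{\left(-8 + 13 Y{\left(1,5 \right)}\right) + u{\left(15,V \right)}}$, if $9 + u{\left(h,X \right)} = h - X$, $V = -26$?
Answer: $\frac{29588428}{139} \approx 2.1287 \cdot 10^{5}$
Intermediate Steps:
$Y{\left(c,j \right)} = 1 + \frac{c j}{2}$ ($Y{\left(c,j \right)} = \frac{c j + 2}{2} = \frac{2 + c j}{2} = 1 + \frac{c j}{2}$)
$u{\left(h,X \right)} = -9 + h - X$ ($u{\left(h,X \right)} = -9 - \left(X - h\right) = -9 + h - X$)
$451 \cdot 472 + \frac{-660 + 270}{\left(-8 + 13 Y{\left(1,5 \right)}\right) + u{\left(15,V \right)}} = 451 \cdot 472 + \frac{-660 + 270}{\left(-8 + 13 \left(1 + \frac{1}{2} \cdot 1 \cdot 5\right)\right) - -32} = 212872 - \frac{390}{\left(-8 + 13 \left(1 + \frac{5}{2}\right)\right) + \left(-9 + 15 + 26\right)} = 212872 - \frac{390}{\left(-8 + 13 \cdot \frac{7}{2}\right) + 32} = 212872 - \frac{390}{\left(-8 + \frac{91}{2}\right) + 32} = 212872 - \frac{390}{\frac{75}{2} + 32} = 212872 - \frac{390}{\frac{139}{2}} = 212872 - \frac{780}{139} = \frac{29588428}{139}$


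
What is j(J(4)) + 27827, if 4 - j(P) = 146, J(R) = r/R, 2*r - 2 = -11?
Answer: 27685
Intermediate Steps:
r = -9/2 (r = 1 + (½)*(-11) = 1 - 11/2 = -9/2 ≈ -4.5000)
J(R) = -9/(2*R)
j(P) = -142 (j(P) = 4 - 1*146 = 4 - 146 = -142)
j(J(4)) + 27827 = -142 + 27827 = 27685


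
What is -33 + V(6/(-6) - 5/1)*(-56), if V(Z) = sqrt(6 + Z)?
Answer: -33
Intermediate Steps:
-33 + V(6/(-6) - 5/1)*(-56) = -33 + sqrt(6 + (6/(-6) - 5/1))*(-56) = -33 + sqrt(6 + (6*(-1/6) - 5*1))*(-56) = -33 + sqrt(6 + (-1 - 5))*(-56) = -33 + sqrt(6 - 6)*(-56) = -33 + sqrt(0)*(-56) = -33 + 0*(-56) = -33 + 0 = -33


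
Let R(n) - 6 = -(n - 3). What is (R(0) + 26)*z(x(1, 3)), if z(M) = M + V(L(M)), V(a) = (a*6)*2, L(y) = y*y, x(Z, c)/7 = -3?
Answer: 184485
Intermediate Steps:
x(Z, c) = -21 (x(Z, c) = 7*(-3) = -21)
L(y) = y**2
R(n) = 9 - n (R(n) = 6 - (n - 3) = 6 - (-3 + n) = 6 + (3 - n) = 9 - n)
V(a) = 12*a (V(a) = (6*a)*2 = 12*a)
z(M) = M + 12*M**2
(R(0) + 26)*z(x(1, 3)) = ((9 - 1*0) + 26)*(-21*(1 + 12*(-21))) = ((9 + 0) + 26)*(-21*(1 - 252)) = (9 + 26)*(-21*(-251)) = 35*5271 = 184485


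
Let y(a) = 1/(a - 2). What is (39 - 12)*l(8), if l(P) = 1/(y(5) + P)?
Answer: 81/25 ≈ 3.2400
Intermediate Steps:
y(a) = 1/(-2 + a)
l(P) = 1/(⅓ + P) (l(P) = 1/(1/(-2 + 5) + P) = 1/(1/3 + P) = 1/(⅓ + P))
(39 - 12)*l(8) = (39 - 12)*(3/(1 + 3*8)) = 27*(3/(1 + 24)) = 27*(3/25) = 81/25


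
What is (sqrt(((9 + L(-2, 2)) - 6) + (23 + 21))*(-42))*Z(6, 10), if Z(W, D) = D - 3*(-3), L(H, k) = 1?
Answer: -3192*sqrt(3) ≈ -5528.7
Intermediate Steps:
Z(W, D) = 9 + D (Z(W, D) = D + 9 = 9 + D)
(sqrt(((9 + L(-2, 2)) - 6) + (23 + 21))*(-42))*Z(6, 10) = (sqrt(((9 + 1) - 6) + (23 + 21))*(-42))*(9 + 10) = (sqrt((10 - 6) + 44)*(-42))*19 = (sqrt(4 + 44)*(-42))*19 = (sqrt(48)*(-42))*19 = ((4*sqrt(3))*(-42))*19 = -168*sqrt(3)*19 = -3192*sqrt(3)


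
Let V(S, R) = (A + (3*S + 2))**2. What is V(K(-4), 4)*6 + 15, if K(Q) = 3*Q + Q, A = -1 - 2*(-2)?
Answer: 11109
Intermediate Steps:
A = 3 (A = -1 + 4 = 3)
K(Q) = 4*Q
V(S, R) = (5 + 3*S)**2 (V(S, R) = (3 + (3*S + 2))**2 = (3 + (2 + 3*S))**2 = (5 + 3*S)**2)
V(K(-4), 4)*6 + 15 = (5 + 3*(4*(-4)))**2*6 + 15 = (5 + 3*(-16))**2*6 + 15 = (5 - 48)**2*6 + 15 = (-43)**2*6 + 15 = 1849*6 + 15 = 11094 + 15 = 11109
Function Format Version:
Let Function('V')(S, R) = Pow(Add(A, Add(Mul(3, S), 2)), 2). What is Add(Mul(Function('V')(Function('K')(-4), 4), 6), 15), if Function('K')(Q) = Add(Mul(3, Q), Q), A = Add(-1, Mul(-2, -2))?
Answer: 11109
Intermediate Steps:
A = 3 (A = Add(-1, 4) = 3)
Function('K')(Q) = Mul(4, Q)
Function('V')(S, R) = Pow(Add(5, Mul(3, S)), 2) (Function('V')(S, R) = Pow(Add(3, Add(Mul(3, S), 2)), 2) = Pow(Add(3, Add(2, Mul(3, S))), 2) = Pow(Add(5, Mul(3, S)), 2))
Add(Mul(Function('V')(Function('K')(-4), 4), 6), 15) = Add(Mul(Pow(Add(5, Mul(3, Mul(4, -4))), 2), 6), 15) = Add(Mul(Pow(Add(5, Mul(3, -16)), 2), 6), 15) = Add(Mul(Pow(Add(5, -48), 2), 6), 15) = Add(Mul(Pow(-43, 2), 6), 15) = Add(Mul(1849, 6), 15) = Add(11094, 15) = 11109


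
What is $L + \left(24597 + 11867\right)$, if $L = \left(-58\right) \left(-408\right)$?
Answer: $60128$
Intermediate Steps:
$L = 23664$
$L + \left(24597 + 11867\right) = 23664 + \left(24597 + 11867\right) = 23664 + 36464 = 60128$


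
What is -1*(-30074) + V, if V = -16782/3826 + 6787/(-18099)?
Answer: 1041098888398/34623387 ≈ 30069.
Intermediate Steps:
V = -164852240/34623387 (V = -16782*1/3826 + 6787*(-1/18099) = -8391/1913 - 6787/18099 = -164852240/34623387 ≈ -4.7613)
-1*(-30074) + V = -1*(-30074) - 164852240/34623387 = 30074 - 164852240/34623387 = 1041098888398/34623387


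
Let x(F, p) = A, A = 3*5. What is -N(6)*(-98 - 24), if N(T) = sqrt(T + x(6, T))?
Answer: 122*sqrt(21) ≈ 559.07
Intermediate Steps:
A = 15
x(F, p) = 15
N(T) = sqrt(15 + T) (N(T) = sqrt(T + 15) = sqrt(15 + T))
-N(6)*(-98 - 24) = -sqrt(15 + 6)*(-98 - 24) = -sqrt(21)*(-122) = -(-122)*sqrt(21) = 122*sqrt(21)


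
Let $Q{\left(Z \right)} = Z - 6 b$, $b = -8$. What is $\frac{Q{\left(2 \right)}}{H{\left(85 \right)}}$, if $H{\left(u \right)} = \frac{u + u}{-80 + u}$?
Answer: $\frac{25}{17} \approx 1.4706$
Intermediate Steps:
$Q{\left(Z \right)} = 48 + Z$ ($Q{\left(Z \right)} = Z - -48 = Z + 48 = 48 + Z$)
$H{\left(u \right)} = \frac{2 u}{-80 + u}$
$\frac{Q{\left(2 \right)}}{H{\left(85 \right)}} = \frac{48 + 2}{2 \cdot 85 \frac{1}{-80 + 85}} = \frac{50}{2 \cdot 85 \cdot \frac{1}{5}} = \frac{50}{34} = 50 \cdot \frac{1}{34} = \frac{25}{17}$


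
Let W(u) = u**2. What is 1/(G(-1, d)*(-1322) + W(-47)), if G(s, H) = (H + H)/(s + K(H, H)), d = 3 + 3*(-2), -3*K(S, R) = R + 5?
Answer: -5/12751 ≈ -0.00039213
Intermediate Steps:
K(S, R) = -5/3 - R/3 (K(S, R) = -(R + 5)/3 = -(5 + R)/3 = -5/3 - R/3)
d = -3 (d = 3 - 6 = -3)
G(s, H) = 2*H/(-5/3 + s - H/3) (G(s, H) = (H + H)/(s + (-5/3 - H/3)) = (2*H)/(-5/3 + s - H/3) = 2*H/(-5/3 + s - H/3))
1/(G(-1, d)*(-1322) + W(-47)) = 1/((6*(-3)/(-5 - 1*(-3) + 3*(-1)))*(-1322) + (-47)**2) = 1/((6*(-3)/(-5 + 3 - 3))*(-1322) + 2209) = 1/((6*(-3)/(-5))*(-1322) + 2209) = 1/((6*(-3)*(-1/5))*(-1322) + 2209) = 1/((18/5)*(-1322) + 2209) = 1/(-23796/5 + 2209) = 1/(-12751/5) = -5/12751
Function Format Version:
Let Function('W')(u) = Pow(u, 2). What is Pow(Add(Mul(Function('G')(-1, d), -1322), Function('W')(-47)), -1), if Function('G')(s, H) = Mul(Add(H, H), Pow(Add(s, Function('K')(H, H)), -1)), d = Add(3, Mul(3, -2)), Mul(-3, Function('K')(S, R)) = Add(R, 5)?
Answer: Rational(-5, 12751) ≈ -0.00039213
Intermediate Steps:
Function('K')(S, R) = Add(Rational(-5, 3), Mul(Rational(-1, 3), R)) (Function('K')(S, R) = Mul(Rational(-1, 3), Add(R, 5)) = Mul(Rational(-1, 3), Add(5, R)) = Add(Rational(-5, 3), Mul(Rational(-1, 3), R)))
d = -3 (d = Add(3, -6) = -3)
Function('G')(s, H) = Mul(2, H, Pow(Add(Rational(-5, 3), s, Mul(Rational(-1, 3), H)), -1)) (Function('G')(s, H) = Mul(Add(H, H), Pow(Add(s, Add(Rational(-5, 3), Mul(Rational(-1, 3), H))), -1)) = Mul(Mul(2, H), Pow(Add(Rational(-5, 3), s, Mul(Rational(-1, 3), H)), -1)) = Mul(2, H, Pow(Add(Rational(-5, 3), s, Mul(Rational(-1, 3), H)), -1)))
Pow(Add(Mul(Function('G')(-1, d), -1322), Function('W')(-47)), -1) = Pow(Add(Mul(Mul(6, -3, Pow(Add(-5, Mul(-1, -3), Mul(3, -1)), -1)), -1322), Pow(-47, 2)), -1) = Pow(Add(Mul(Mul(6, -3, Pow(Add(-5, 3, -3), -1)), -1322), 2209), -1) = Pow(Add(Mul(Mul(6, -3, Pow(-5, -1)), -1322), 2209), -1) = Pow(Add(Mul(Mul(6, -3, Rational(-1, 5)), -1322), 2209), -1) = Pow(Add(Mul(Rational(18, 5), -1322), 2209), -1) = Pow(Add(Rational(-23796, 5), 2209), -1) = Pow(Rational(-12751, 5), -1) = Rational(-5, 12751)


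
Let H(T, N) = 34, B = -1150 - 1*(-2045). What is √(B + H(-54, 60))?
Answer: √929 ≈ 30.479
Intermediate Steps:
B = 895 (B = -1150 + 2045 = 895)
√(B + H(-54, 60)) = √(895 + 34) = √929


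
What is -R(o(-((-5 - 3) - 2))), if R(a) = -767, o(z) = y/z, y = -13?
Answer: 767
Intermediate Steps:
o(z) = -13/z
-R(o(-((-5 - 3) - 2))) = -1*(-767) = 767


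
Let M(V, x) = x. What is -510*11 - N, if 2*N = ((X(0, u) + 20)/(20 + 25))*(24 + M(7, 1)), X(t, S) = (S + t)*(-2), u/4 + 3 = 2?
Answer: -50560/9 ≈ -5617.8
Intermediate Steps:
u = -4 (u = -12 + 4*2 = -12 + 8 = -4)
X(t, S) = -2*S - 2*t
N = 70/9 (N = ((((-2*(-4) - 2*0) + 20)/(20 + 25))*(24 + 1))/2 = ((((8 + 0) + 20)/45)*25)/2 = (((8 + 20)*(1/45))*25)/2 = ((28*(1/45))*25)/2 = ((28/45)*25)/2 = (½)*(140/9) = 70/9 ≈ 7.7778)
-510*11 - N = -510*11 - 1*70/9 = -5610 - 70/9 = -50560/9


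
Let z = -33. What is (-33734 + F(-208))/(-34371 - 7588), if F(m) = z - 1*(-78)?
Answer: 33689/41959 ≈ 0.80290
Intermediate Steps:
F(m) = 45 (F(m) = -33 - 1*(-78) = -33 + 78 = 45)
(-33734 + F(-208))/(-34371 - 7588) = (-33734 + 45)/(-34371 - 7588) = -33689/(-41959) = -33689*(-1/41959) = 33689/41959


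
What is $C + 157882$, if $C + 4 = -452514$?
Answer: $-294636$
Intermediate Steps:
$C = -452518$ ($C = -4 - 452514 = -452518$)
$C + 157882 = -452518 + 157882 = -294636$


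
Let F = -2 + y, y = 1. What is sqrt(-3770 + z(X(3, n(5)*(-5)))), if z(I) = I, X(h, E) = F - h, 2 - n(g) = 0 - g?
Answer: I*sqrt(3774) ≈ 61.433*I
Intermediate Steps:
n(g) = 2 + g (n(g) = 2 - (0 - g) = 2 - (-1)*g = 2 + g)
F = -1 (F = -2 + 1 = -1)
X(h, E) = -1 - h
sqrt(-3770 + z(X(3, n(5)*(-5)))) = sqrt(-3770 + (-1 - 1*3)) = sqrt(-3770 + (-1 - 3)) = sqrt(-3770 - 4) = sqrt(-3774) = I*sqrt(3774)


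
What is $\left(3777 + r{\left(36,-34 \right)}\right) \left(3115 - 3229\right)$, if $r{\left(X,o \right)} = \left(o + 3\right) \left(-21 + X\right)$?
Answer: $-377568$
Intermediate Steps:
$r{\left(X,o \right)} = \left(-21 + X\right) \left(3 + o\right)$ ($r{\left(X,o \right)} = \left(3 + o\right) \left(-21 + X\right) = \left(-21 + X\right) \left(3 + o\right)$)
$\left(3777 + r{\left(36,-34 \right)}\right) \left(3115 - 3229\right) = \left(3777 + \left(-63 - -714 + 3 \cdot 36 + 36 \left(-34\right)\right)\right) \left(3115 - 3229\right) = \left(3777 + \left(-63 + 714 + 108 - 1224\right)\right) \left(-114\right) = \left(3777 - 465\right) \left(-114\right) = 3312 \left(-114\right) = -377568$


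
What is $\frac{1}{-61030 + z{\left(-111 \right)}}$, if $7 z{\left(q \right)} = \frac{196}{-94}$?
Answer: $- \frac{47}{2868424} \approx -1.6385 \cdot 10^{-5}$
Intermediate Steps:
$z{\left(q \right)} = - \frac{14}{47}$ ($z{\left(q \right)} = \frac{196 \frac{1}{-94}}{7} = \frac{196 \left(- \frac{1}{94}\right)}{7} = \frac{1}{7} \left(- \frac{98}{47}\right) = - \frac{14}{47}$)
$\frac{1}{-61030 + z{\left(-111 \right)}} = \frac{1}{-61030 - \frac{14}{47}} = \frac{1}{- \frac{2868424}{47}} = - \frac{47}{2868424}$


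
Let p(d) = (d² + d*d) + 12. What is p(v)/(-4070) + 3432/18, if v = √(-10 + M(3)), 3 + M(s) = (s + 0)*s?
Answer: 1164014/6105 ≈ 190.67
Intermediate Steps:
M(s) = -3 + s² (M(s) = -3 + (s + 0)*s = -3 + s*s = -3 + s²)
v = 2*I (v = √(-10 + (-3 + 3²)) = √(-10 + (-3 + 9)) = √(-10 + 6) = √(-4) = 2*I ≈ 2.0*I)
p(d) = 12 + 2*d² (p(d) = (d² + d²) + 12 = 2*d² + 12 = 12 + 2*d²)
p(v)/(-4070) + 3432/18 = (12 + 2*(2*I)²)/(-4070) + 3432/18 = (12 + 2*(-4))*(-1/4070) + 3432*(1/18) = (12 - 8)*(-1/4070) + 572/3 = 4*(-1/4070) + 572/3 = -2/2035 + 572/3 = 1164014/6105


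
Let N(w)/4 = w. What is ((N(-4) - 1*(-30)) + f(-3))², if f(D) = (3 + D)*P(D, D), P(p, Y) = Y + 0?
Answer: 196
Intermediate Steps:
P(p, Y) = Y
f(D) = D*(3 + D) (f(D) = (3 + D)*D = D*(3 + D))
N(w) = 4*w
((N(-4) - 1*(-30)) + f(-3))² = ((4*(-4) - 1*(-30)) - 3*(3 - 3))² = ((-16 + 30) - 3*0)² = (14 + 0)² = 14² = 196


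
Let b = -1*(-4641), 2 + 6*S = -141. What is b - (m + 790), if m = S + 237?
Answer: 21827/6 ≈ 3637.8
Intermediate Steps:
S = -143/6 (S = -⅓ + (⅙)*(-141) = -⅓ - 47/2 = -143/6 ≈ -23.833)
m = 1279/6 (m = -143/6 + 237 = 1279/6 ≈ 213.17)
b = 4641
b - (m + 790) = 4641 - (1279/6 + 790) = 4641 - 1*6019/6 = 4641 - 6019/6 = 21827/6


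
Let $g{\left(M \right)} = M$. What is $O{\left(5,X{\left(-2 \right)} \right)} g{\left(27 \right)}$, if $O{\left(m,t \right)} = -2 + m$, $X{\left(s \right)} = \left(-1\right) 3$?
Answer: $81$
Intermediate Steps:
$X{\left(s \right)} = -3$
$O{\left(5,X{\left(-2 \right)} \right)} g{\left(27 \right)} = \left(-2 + 5\right) 27 = 3 \cdot 27 = 81$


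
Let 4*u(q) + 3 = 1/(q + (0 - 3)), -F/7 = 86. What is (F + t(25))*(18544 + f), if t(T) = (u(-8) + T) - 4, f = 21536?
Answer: -256491960/11 ≈ -2.3317e+7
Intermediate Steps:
F = -602 (F = -7*86 = -602)
u(q) = -¾ + 1/(4*(-3 + q)) (u(q) = -¾ + 1/(4*(q + (0 - 3))) = -¾ + 1/(4*(q - 3)) = -¾ + 1/(4*(-3 + q)))
t(T) = -105/22 + T (t(T) = ((10 - 3*(-8))/(4*(-3 - 8)) + T) - 4 = ((¼)*(10 + 24)/(-11) + T) - 4 = ((¼)*(-1/11)*34 + T) - 4 = (-17/22 + T) - 4 = -105/22 + T)
(F + t(25))*(18544 + f) = (-602 + (-105/22 + 25))*(18544 + 21536) = (-602 + 445/22)*40080 = -12799/22*40080 = -256491960/11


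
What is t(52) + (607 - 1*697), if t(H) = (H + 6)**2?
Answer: 3274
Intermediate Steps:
t(H) = (6 + H)**2
t(52) + (607 - 1*697) = (6 + 52)**2 + (607 - 1*697) = 58**2 + (607 - 697) = 3364 - 90 = 3274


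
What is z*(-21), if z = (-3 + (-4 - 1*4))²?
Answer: -2541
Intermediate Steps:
z = 121 (z = (-3 + (-4 - 4))² = (-3 - 8)² = (-11)² = 121)
z*(-21) = 121*(-21) = -2541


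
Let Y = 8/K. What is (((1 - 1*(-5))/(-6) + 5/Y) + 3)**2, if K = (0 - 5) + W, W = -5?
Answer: 289/16 ≈ 18.063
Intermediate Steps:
K = -10 (K = (0 - 5) - 5 = -5 - 5 = -10)
Y = -4/5 (Y = 8/(-10) = 8*(-1/10) = -4/5 ≈ -0.80000)
(((1 - 1*(-5))/(-6) + 5/Y) + 3)**2 = (((1 - 1*(-5))/(-6) + 5/(-4/5)) + 3)**2 = (((1 + 5)*(-1/6) + 5*(-5/4)) + 3)**2 = ((6*(-1/6) - 25/4) + 3)**2 = ((-1 - 25/4) + 3)**2 = (-29/4 + 3)**2 = (-17/4)**2 = 289/16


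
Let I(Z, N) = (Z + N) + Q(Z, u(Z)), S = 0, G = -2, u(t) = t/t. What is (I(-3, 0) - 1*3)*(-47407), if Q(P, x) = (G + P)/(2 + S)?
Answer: 805919/2 ≈ 4.0296e+5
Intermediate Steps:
u(t) = 1
Q(P, x) = -1 + P/2 (Q(P, x) = (-2 + P)/(2 + 0) = (-2 + P)/2 = (-2 + P)*(½) = -1 + P/2)
I(Z, N) = -1 + N + 3*Z/2 (I(Z, N) = (Z + N) + (-1 + Z/2) = (N + Z) + (-1 + Z/2) = -1 + N + 3*Z/2)
(I(-3, 0) - 1*3)*(-47407) = ((-1 + 0 + (3/2)*(-3)) - 1*3)*(-47407) = ((-1 + 0 - 9/2) - 3)*(-47407) = (-11/2 - 3)*(-47407) = -17/2*(-47407) = 805919/2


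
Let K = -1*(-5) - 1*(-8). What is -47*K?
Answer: -611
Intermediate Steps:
K = 13 (K = 5 + 8 = 13)
-47*K = -47*13 = -611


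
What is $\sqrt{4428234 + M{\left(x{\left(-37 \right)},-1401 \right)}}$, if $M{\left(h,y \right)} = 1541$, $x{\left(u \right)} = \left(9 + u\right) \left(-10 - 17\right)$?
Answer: $5 \sqrt{177191} \approx 2104.7$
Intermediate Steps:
$x{\left(u \right)} = -243 - 27 u$ ($x{\left(u \right)} = \left(9 + u\right) \left(-27\right) = -243 - 27 u$)
$\sqrt{4428234 + M{\left(x{\left(-37 \right)},-1401 \right)}} = \sqrt{4428234 + 1541} = \sqrt{4429775} = 5 \sqrt{177191}$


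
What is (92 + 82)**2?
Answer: 30276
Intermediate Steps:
(92 + 82)**2 = 174**2 = 30276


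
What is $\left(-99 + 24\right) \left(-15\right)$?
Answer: $1125$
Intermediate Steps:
$\left(-99 + 24\right) \left(-15\right) = \left(-75\right) \left(-15\right) = 1125$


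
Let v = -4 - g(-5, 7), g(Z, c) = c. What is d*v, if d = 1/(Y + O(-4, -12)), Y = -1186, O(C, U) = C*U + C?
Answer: 11/1142 ≈ 0.0096322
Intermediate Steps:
O(C, U) = C + C*U
v = -11 (v = -4 - 1*7 = -4 - 7 = -11)
d = -1/1142 (d = 1/(-1186 - 4*(1 - 12)) = 1/(-1186 - 4*(-11)) = 1/(-1186 + 44) = 1/(-1142) = -1/1142 ≈ -0.00087566)
d*v = -1/1142*(-11) = 11/1142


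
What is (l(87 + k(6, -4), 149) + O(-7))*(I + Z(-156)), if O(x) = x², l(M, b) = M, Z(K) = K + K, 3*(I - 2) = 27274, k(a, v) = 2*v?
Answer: 3372032/3 ≈ 1.1240e+6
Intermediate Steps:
I = 27280/3 (I = 2 + (⅓)*27274 = 2 + 27274/3 = 27280/3 ≈ 9093.3)
Z(K) = 2*K
(l(87 + k(6, -4), 149) + O(-7))*(I + Z(-156)) = ((87 + 2*(-4)) + (-7)²)*(27280/3 + 2*(-156)) = ((87 - 8) + 49)*(27280/3 - 312) = (79 + 49)*(26344/3) = 128*(26344/3) = 3372032/3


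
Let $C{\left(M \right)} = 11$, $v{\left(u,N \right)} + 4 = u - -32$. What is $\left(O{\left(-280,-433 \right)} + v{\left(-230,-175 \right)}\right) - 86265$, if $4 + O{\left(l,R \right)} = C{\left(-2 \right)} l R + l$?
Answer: $1246889$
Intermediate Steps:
$v{\left(u,N \right)} = 28 + u$ ($v{\left(u,N \right)} = -4 + \left(u - -32\right) = -4 + \left(u + 32\right) = -4 + \left(32 + u\right) = 28 + u$)
$O{\left(l,R \right)} = -4 + l + 11 R l$ ($O{\left(l,R \right)} = -4 + \left(11 l R + l\right) = -4 + \left(11 R l + l\right) = -4 + \left(l + 11 R l\right) = -4 + l + 11 R l$)
$\left(O{\left(-280,-433 \right)} + v{\left(-230,-175 \right)}\right) - 86265 = \left(\left(-4 - 280 + 11 \left(-433\right) \left(-280\right)\right) + \left(28 - 230\right)\right) - 86265 = \left(\left(-4 - 280 + 1333640\right) - 202\right) - 86265 = \left(1333356 - 202\right) - 86265 = 1333154 - 86265 = 1246889$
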